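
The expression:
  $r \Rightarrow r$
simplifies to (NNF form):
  $\text{True}$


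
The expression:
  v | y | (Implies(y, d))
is always true.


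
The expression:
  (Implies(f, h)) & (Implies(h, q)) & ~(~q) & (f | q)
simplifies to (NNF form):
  q & (h | ~f)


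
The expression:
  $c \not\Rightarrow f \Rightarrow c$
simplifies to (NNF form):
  $\text{True}$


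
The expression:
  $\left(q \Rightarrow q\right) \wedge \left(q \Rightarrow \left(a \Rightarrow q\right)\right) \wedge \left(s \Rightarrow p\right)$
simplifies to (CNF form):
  $p \vee \neg s$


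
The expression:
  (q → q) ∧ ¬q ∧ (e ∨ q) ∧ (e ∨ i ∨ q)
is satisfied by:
  {e: True, q: False}


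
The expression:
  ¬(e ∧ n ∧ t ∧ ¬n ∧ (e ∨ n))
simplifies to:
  True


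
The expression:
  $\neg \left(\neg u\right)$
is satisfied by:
  {u: True}


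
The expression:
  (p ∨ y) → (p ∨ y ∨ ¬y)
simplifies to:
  True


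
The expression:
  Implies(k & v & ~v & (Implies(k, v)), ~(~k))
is always true.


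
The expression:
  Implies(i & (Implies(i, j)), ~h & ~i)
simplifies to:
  ~i | ~j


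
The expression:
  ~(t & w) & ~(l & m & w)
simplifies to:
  ~w | (~l & ~t) | (~m & ~t)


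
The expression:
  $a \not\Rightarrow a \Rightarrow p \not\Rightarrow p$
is always true.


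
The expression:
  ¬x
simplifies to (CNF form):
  ¬x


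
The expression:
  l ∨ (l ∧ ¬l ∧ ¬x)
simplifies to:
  l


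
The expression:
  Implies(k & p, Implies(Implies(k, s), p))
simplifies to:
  True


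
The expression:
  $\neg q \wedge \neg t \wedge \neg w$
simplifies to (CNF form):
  $\neg q \wedge \neg t \wedge \neg w$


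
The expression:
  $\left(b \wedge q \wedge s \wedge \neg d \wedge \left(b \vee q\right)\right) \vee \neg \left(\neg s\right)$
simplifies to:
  $s$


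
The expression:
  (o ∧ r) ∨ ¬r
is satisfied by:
  {o: True, r: False}
  {r: False, o: False}
  {r: True, o: True}


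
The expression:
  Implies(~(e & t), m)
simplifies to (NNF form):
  m | (e & t)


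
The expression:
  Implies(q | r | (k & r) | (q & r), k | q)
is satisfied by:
  {k: True, q: True, r: False}
  {k: True, q: False, r: False}
  {q: True, k: False, r: False}
  {k: False, q: False, r: False}
  {r: True, k: True, q: True}
  {r: True, k: True, q: False}
  {r: True, q: True, k: False}


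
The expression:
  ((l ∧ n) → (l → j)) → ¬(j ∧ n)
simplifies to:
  ¬j ∨ ¬n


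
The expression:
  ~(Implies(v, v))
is never true.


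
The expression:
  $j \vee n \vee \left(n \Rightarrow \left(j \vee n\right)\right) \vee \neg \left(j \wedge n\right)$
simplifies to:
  $\text{True}$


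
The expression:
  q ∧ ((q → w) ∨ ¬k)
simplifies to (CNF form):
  q ∧ (w ∨ ¬k)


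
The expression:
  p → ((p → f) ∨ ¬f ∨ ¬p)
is always true.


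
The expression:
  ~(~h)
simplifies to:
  h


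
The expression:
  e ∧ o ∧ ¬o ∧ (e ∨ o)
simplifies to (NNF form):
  False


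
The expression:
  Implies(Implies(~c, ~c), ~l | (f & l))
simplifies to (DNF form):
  f | ~l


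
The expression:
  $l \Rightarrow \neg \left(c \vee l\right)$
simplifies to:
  $\neg l$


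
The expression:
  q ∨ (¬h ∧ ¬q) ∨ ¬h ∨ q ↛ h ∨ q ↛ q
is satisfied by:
  {q: True, h: False}
  {h: False, q: False}
  {h: True, q: True}


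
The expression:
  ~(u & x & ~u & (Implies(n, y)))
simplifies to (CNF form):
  True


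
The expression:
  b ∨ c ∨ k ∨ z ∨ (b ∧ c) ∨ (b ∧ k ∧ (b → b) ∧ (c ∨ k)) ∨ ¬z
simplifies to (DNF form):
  True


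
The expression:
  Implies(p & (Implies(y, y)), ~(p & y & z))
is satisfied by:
  {p: False, z: False, y: False}
  {y: True, p: False, z: False}
  {z: True, p: False, y: False}
  {y: True, z: True, p: False}
  {p: True, y: False, z: False}
  {y: True, p: True, z: False}
  {z: True, p: True, y: False}


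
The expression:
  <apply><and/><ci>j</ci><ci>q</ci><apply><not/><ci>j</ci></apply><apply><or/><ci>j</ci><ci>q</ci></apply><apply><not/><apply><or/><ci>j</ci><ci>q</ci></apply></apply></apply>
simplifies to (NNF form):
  <false/>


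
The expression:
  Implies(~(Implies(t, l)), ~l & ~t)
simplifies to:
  l | ~t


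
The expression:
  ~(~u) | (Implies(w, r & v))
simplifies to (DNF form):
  u | ~w | (r & v)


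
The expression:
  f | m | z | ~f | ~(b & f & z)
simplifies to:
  True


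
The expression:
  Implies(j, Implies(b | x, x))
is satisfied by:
  {x: True, b: False, j: False}
  {b: False, j: False, x: False}
  {j: True, x: True, b: False}
  {j: True, b: False, x: False}
  {x: True, b: True, j: False}
  {b: True, x: False, j: False}
  {j: True, b: True, x: True}


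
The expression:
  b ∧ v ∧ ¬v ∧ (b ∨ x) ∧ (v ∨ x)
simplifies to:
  False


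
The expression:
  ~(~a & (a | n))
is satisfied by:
  {a: True, n: False}
  {n: False, a: False}
  {n: True, a: True}


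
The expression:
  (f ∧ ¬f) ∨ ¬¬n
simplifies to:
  n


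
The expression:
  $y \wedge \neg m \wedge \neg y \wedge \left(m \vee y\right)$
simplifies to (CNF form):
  $\text{False}$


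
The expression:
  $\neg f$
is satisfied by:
  {f: False}


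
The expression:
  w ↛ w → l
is always true.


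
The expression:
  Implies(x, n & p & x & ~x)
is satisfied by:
  {x: False}


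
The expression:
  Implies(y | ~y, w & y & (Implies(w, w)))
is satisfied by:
  {w: True, y: True}


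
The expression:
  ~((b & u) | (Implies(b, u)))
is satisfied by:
  {b: True, u: False}


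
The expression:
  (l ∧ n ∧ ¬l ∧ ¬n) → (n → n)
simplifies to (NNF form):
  True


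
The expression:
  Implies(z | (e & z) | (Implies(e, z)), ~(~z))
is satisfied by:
  {z: True, e: True}
  {z: True, e: False}
  {e: True, z: False}


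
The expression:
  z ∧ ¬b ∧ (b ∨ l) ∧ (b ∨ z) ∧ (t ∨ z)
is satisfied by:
  {z: True, l: True, b: False}


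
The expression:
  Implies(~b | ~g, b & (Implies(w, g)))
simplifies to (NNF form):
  b & (g | ~w)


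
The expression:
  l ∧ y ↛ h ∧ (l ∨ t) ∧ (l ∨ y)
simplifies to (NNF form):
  l ∧ y ∧ ¬h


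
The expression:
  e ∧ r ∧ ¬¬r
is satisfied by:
  {r: True, e: True}


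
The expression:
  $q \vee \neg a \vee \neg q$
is always true.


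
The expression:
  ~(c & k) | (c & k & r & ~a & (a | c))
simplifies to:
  ~c | ~k | (r & ~a)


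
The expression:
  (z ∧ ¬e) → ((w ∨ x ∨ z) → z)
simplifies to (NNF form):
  True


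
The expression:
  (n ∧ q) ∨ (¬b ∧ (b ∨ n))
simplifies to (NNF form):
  n ∧ (q ∨ ¬b)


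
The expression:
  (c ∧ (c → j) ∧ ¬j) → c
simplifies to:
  True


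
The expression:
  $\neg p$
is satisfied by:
  {p: False}


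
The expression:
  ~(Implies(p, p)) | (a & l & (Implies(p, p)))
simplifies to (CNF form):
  a & l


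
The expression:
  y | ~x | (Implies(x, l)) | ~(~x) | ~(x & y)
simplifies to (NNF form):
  True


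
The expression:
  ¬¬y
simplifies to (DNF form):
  y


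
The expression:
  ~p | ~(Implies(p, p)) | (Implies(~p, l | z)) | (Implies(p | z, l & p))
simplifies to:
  True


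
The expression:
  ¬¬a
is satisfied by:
  {a: True}


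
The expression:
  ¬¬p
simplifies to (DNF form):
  p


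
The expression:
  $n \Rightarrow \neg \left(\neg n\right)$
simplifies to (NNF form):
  $\text{True}$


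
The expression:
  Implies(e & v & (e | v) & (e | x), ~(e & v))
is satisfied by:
  {v: False, e: False}
  {e: True, v: False}
  {v: True, e: False}


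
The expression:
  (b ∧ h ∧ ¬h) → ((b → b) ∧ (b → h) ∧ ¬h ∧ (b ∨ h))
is always true.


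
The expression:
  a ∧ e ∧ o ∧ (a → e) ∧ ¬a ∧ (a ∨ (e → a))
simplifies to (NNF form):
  False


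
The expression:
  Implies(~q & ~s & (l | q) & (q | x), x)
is always true.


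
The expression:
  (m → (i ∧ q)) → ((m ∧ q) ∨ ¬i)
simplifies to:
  m ∨ ¬i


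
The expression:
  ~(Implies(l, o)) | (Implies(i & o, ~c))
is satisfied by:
  {c: False, o: False, i: False}
  {i: True, c: False, o: False}
  {o: True, c: False, i: False}
  {i: True, o: True, c: False}
  {c: True, i: False, o: False}
  {i: True, c: True, o: False}
  {o: True, c: True, i: False}


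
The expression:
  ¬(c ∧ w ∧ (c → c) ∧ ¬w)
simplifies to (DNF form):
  True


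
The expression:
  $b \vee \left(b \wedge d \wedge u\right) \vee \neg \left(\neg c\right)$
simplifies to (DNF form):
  $b \vee c$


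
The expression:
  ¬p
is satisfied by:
  {p: False}


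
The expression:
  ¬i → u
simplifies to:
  i ∨ u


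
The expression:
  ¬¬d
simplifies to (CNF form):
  d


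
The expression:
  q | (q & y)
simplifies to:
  q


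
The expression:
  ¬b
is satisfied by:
  {b: False}


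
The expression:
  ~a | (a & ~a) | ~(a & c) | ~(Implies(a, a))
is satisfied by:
  {c: False, a: False}
  {a: True, c: False}
  {c: True, a: False}


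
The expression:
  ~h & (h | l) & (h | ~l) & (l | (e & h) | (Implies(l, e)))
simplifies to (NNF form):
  False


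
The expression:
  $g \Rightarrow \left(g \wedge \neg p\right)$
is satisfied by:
  {p: False, g: False}
  {g: True, p: False}
  {p: True, g: False}


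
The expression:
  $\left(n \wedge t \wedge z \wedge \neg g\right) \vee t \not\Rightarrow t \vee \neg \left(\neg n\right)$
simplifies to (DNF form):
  $n$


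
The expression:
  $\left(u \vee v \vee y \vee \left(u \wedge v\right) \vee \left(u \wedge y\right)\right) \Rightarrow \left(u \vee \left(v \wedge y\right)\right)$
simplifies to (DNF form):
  $u \vee \left(v \wedge y\right) \vee \left(\neg v \wedge \neg y\right)$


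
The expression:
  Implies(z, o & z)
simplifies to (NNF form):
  o | ~z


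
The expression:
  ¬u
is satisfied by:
  {u: False}


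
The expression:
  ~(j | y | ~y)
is never true.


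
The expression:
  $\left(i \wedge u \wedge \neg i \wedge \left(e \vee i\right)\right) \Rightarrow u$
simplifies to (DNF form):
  $\text{True}$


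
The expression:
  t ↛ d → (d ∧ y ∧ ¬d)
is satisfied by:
  {d: True, t: False}
  {t: False, d: False}
  {t: True, d: True}


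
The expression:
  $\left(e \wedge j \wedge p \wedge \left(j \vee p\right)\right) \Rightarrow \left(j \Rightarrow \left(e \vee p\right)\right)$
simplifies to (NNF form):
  $\text{True}$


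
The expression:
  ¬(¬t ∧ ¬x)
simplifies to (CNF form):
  t ∨ x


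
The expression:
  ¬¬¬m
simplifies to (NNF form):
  ¬m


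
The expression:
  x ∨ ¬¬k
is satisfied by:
  {x: True, k: True}
  {x: True, k: False}
  {k: True, x: False}


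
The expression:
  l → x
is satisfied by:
  {x: True, l: False}
  {l: False, x: False}
  {l: True, x: True}


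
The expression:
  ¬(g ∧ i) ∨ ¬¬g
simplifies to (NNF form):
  True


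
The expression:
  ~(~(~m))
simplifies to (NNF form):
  ~m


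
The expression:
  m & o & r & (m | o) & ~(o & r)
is never true.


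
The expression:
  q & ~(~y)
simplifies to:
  q & y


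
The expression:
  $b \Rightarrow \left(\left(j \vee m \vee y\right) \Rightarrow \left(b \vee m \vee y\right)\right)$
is always true.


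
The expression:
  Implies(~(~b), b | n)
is always true.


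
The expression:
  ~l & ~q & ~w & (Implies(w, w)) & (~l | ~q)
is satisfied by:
  {q: False, w: False, l: False}


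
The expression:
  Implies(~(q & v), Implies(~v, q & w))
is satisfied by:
  {q: True, v: True, w: True}
  {q: True, v: True, w: False}
  {v: True, w: True, q: False}
  {v: True, w: False, q: False}
  {q: True, w: True, v: False}


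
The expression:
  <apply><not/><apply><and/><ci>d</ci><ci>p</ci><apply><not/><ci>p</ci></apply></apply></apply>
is always true.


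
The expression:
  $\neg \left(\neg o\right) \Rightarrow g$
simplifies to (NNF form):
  $g \vee \neg o$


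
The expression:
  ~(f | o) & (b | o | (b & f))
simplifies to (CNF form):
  b & ~f & ~o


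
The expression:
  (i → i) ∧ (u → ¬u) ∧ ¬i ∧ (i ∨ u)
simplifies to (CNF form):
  False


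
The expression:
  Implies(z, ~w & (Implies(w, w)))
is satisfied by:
  {w: False, z: False}
  {z: True, w: False}
  {w: True, z: False}


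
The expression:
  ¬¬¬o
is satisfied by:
  {o: False}


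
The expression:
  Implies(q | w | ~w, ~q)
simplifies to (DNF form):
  ~q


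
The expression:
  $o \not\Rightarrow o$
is never true.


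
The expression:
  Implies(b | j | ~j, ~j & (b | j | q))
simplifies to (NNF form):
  ~j & (b | q)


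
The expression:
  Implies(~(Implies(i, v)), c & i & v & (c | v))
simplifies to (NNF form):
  v | ~i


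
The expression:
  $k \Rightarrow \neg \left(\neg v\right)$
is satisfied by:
  {v: True, k: False}
  {k: False, v: False}
  {k: True, v: True}


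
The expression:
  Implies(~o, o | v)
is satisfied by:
  {o: True, v: True}
  {o: True, v: False}
  {v: True, o: False}


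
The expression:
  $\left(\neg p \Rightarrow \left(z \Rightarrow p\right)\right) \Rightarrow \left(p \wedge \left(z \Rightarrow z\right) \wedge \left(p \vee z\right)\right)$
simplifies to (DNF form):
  $p \vee z$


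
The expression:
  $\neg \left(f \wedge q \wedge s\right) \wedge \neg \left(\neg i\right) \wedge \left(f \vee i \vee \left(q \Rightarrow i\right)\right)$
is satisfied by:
  {i: True, s: False, q: False, f: False}
  {i: True, f: True, s: False, q: False}
  {i: True, q: True, s: False, f: False}
  {i: True, f: True, q: True, s: False}
  {i: True, s: True, q: False, f: False}
  {i: True, f: True, s: True, q: False}
  {i: True, q: True, s: True, f: False}


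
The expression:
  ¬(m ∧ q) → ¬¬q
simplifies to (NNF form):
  q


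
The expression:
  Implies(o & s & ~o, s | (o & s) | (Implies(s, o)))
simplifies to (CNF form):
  True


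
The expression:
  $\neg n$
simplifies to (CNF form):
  $\neg n$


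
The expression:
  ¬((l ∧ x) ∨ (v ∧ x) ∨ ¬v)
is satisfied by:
  {v: True, x: False}


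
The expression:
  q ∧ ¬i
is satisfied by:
  {q: True, i: False}


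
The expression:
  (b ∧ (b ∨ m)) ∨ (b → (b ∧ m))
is always true.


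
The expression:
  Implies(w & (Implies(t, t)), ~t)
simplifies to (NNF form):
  ~t | ~w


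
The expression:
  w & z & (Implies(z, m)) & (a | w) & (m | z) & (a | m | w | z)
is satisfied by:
  {z: True, m: True, w: True}


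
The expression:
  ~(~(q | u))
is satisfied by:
  {q: True, u: True}
  {q: True, u: False}
  {u: True, q: False}


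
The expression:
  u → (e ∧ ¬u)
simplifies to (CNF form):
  ¬u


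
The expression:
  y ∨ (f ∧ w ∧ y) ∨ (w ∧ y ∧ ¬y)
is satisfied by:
  {y: True}


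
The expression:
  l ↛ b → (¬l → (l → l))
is always true.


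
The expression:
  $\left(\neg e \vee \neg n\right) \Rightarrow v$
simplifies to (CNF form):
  $\left(e \vee v\right) \wedge \left(n \vee v\right)$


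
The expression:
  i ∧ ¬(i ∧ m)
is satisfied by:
  {i: True, m: False}


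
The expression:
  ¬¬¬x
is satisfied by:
  {x: False}


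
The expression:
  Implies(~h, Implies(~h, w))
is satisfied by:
  {h: True, w: True}
  {h: True, w: False}
  {w: True, h: False}


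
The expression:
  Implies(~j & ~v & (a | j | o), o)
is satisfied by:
  {o: True, v: True, j: True, a: False}
  {o: True, v: True, j: False, a: False}
  {o: True, j: True, v: False, a: False}
  {o: True, j: False, v: False, a: False}
  {v: True, j: True, o: False, a: False}
  {v: True, j: False, o: False, a: False}
  {j: True, o: False, v: False, a: False}
  {j: False, o: False, v: False, a: False}
  {a: True, o: True, v: True, j: True}
  {a: True, o: True, v: True, j: False}
  {a: True, o: True, j: True, v: False}
  {a: True, o: True, j: False, v: False}
  {a: True, v: True, j: True, o: False}
  {a: True, v: True, j: False, o: False}
  {a: True, j: True, v: False, o: False}


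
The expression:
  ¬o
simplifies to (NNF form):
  ¬o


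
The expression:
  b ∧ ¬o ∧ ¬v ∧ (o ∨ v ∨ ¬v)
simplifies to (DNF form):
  b ∧ ¬o ∧ ¬v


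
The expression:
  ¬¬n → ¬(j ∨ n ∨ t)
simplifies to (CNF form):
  ¬n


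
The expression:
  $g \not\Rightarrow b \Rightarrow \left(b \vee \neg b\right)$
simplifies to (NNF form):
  $\text{True}$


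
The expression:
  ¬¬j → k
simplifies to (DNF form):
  k ∨ ¬j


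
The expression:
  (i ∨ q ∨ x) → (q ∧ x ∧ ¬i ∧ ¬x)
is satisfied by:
  {q: False, i: False, x: False}


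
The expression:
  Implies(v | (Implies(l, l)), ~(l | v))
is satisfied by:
  {v: False, l: False}


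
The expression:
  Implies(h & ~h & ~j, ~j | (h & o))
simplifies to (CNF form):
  True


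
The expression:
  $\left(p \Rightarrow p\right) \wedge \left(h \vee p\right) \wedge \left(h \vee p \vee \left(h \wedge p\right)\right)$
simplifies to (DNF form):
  $h \vee p$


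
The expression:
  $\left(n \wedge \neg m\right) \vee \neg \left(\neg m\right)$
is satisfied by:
  {n: True, m: True}
  {n: True, m: False}
  {m: True, n: False}


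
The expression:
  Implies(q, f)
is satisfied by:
  {f: True, q: False}
  {q: False, f: False}
  {q: True, f: True}


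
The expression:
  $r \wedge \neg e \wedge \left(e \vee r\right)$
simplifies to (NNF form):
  $r \wedge \neg e$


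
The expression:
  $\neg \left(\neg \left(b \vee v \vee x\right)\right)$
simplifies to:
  $b \vee v \vee x$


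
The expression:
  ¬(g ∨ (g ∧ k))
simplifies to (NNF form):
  ¬g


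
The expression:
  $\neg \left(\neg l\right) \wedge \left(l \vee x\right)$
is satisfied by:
  {l: True}


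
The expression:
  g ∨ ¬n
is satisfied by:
  {g: True, n: False}
  {n: False, g: False}
  {n: True, g: True}


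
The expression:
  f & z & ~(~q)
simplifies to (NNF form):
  f & q & z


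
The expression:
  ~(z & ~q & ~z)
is always true.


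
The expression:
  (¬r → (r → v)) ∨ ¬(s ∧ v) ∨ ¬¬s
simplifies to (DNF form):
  True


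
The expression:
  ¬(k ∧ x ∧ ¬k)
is always true.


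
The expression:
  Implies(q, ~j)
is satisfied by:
  {q: False, j: False}
  {j: True, q: False}
  {q: True, j: False}


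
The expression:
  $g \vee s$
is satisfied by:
  {g: True, s: True}
  {g: True, s: False}
  {s: True, g: False}


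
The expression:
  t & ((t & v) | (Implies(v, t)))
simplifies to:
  t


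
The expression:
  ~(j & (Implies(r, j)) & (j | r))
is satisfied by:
  {j: False}


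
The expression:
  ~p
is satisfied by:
  {p: False}


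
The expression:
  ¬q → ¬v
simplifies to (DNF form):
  q ∨ ¬v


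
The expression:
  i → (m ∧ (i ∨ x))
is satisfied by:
  {m: True, i: False}
  {i: False, m: False}
  {i: True, m: True}


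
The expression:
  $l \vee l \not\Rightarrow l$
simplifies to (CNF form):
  $l$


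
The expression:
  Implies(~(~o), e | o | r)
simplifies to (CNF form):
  True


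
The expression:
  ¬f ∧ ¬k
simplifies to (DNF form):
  ¬f ∧ ¬k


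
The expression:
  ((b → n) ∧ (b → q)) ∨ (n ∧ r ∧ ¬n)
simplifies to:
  (n ∧ q) ∨ ¬b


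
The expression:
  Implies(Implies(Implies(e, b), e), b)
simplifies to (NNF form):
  b | ~e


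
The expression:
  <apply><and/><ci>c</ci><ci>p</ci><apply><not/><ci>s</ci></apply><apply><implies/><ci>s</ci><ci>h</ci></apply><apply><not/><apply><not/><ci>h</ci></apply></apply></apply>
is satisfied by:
  {c: True, p: True, h: True, s: False}


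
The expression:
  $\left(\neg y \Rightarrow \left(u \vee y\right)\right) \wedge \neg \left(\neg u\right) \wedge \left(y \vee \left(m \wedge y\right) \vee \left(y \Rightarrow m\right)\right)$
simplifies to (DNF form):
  $u$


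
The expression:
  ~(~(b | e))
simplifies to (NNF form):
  b | e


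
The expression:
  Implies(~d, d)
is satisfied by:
  {d: True}


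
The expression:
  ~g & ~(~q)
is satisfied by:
  {q: True, g: False}


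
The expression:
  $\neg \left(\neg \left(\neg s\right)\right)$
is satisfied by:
  {s: False}


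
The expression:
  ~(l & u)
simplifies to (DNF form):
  ~l | ~u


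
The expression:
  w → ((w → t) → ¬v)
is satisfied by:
  {w: False, v: False, t: False}
  {t: True, w: False, v: False}
  {v: True, w: False, t: False}
  {t: True, v: True, w: False}
  {w: True, t: False, v: False}
  {t: True, w: True, v: False}
  {v: True, w: True, t: False}


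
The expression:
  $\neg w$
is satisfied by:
  {w: False}


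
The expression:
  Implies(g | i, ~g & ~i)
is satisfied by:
  {g: False, i: False}


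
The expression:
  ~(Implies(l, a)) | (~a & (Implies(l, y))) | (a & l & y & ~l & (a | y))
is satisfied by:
  {a: False}


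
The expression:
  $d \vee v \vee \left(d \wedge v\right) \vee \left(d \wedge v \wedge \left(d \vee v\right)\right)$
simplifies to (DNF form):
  $d \vee v$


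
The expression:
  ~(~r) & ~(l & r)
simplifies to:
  r & ~l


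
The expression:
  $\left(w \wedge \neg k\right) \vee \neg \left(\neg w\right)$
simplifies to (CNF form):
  $w$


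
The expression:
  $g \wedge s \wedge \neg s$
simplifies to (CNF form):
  $\text{False}$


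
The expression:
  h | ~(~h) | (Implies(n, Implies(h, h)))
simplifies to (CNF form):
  True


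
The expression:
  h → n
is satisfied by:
  {n: True, h: False}
  {h: False, n: False}
  {h: True, n: True}


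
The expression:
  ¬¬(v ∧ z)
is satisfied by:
  {z: True, v: True}


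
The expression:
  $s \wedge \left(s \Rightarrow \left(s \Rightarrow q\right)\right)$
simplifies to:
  $q \wedge s$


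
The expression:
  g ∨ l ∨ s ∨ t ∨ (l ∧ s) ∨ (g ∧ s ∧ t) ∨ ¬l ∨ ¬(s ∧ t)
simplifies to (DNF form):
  True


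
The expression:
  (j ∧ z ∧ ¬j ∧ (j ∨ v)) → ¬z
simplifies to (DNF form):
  True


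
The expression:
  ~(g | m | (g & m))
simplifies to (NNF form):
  ~g & ~m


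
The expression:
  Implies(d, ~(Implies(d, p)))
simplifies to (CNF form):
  ~d | ~p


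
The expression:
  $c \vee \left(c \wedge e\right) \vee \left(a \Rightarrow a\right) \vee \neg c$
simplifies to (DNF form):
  $\text{True}$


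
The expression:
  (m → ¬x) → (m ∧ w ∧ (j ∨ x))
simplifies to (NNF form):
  m ∧ (j ∨ x) ∧ (w ∨ x)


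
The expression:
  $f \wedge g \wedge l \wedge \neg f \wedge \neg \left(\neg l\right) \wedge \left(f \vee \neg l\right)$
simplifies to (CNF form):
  $\text{False}$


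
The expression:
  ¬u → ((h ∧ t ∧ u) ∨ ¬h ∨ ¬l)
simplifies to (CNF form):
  u ∨ ¬h ∨ ¬l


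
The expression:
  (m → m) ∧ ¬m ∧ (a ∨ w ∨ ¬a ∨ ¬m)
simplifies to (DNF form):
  ¬m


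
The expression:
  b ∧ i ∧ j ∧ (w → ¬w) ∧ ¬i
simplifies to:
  False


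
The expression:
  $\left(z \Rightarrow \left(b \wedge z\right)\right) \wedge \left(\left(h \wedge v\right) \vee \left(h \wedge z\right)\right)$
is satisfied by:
  {h: True, v: True, b: True, z: False}
  {h: True, v: True, b: False, z: False}
  {h: True, z: True, v: True, b: True}
  {h: True, z: True, b: True, v: False}


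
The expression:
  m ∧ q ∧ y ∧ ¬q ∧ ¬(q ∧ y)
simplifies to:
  False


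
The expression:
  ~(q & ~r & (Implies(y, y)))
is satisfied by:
  {r: True, q: False}
  {q: False, r: False}
  {q: True, r: True}


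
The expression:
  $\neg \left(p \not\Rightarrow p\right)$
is always true.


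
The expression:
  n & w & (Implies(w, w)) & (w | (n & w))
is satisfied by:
  {w: True, n: True}


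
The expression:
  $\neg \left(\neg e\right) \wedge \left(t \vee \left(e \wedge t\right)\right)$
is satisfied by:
  {t: True, e: True}


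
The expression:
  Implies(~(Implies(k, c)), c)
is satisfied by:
  {c: True, k: False}
  {k: False, c: False}
  {k: True, c: True}


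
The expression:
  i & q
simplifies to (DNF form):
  i & q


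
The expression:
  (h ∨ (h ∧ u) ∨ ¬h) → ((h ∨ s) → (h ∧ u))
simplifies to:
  (h ∧ u) ∨ (¬h ∧ ¬s)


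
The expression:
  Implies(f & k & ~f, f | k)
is always true.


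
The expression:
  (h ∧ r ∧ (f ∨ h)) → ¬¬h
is always true.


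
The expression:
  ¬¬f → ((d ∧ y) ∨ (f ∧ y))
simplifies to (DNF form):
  y ∨ ¬f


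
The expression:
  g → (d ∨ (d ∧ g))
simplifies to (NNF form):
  d ∨ ¬g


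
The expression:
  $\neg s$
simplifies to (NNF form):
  $\neg s$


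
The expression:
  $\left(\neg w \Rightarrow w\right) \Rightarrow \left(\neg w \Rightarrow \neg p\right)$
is always true.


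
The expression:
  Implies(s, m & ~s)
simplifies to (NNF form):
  ~s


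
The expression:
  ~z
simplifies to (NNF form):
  ~z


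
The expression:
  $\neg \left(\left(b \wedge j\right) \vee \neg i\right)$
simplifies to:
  $i \wedge \left(\neg b \vee \neg j\right)$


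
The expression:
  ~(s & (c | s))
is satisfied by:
  {s: False}


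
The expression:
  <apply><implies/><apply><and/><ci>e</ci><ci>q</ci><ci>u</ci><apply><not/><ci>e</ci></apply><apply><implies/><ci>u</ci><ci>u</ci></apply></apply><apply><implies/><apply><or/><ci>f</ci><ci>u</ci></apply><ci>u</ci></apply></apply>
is always true.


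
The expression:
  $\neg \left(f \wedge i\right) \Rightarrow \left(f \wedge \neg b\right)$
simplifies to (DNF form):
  $\left(f \wedge i\right) \vee \left(f \wedge \neg b\right)$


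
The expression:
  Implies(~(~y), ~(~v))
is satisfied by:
  {v: True, y: False}
  {y: False, v: False}
  {y: True, v: True}


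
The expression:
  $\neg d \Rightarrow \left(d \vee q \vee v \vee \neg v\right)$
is always true.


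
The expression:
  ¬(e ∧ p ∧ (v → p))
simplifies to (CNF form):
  ¬e ∨ ¬p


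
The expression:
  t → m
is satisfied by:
  {m: True, t: False}
  {t: False, m: False}
  {t: True, m: True}


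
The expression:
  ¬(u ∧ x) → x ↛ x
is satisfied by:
  {u: True, x: True}


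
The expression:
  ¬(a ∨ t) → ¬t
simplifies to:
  True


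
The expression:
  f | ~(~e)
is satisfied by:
  {e: True, f: True}
  {e: True, f: False}
  {f: True, e: False}


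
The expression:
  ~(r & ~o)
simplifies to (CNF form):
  o | ~r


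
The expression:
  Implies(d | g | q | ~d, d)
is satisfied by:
  {d: True}


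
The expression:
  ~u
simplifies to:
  ~u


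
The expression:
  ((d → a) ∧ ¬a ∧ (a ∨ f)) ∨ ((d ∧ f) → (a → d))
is always true.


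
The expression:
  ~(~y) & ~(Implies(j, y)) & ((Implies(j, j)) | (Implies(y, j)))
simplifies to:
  False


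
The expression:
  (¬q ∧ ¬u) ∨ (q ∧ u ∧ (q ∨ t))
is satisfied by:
  {u: False, q: False}
  {q: True, u: True}


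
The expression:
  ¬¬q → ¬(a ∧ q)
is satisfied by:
  {q: False, a: False}
  {a: True, q: False}
  {q: True, a: False}


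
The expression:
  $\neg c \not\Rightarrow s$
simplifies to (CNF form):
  $\neg c \wedge \neg s$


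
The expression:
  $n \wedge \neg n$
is never true.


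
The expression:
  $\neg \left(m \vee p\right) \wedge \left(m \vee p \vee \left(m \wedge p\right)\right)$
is never true.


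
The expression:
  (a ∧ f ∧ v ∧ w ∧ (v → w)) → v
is always true.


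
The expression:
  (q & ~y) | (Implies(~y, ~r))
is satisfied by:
  {y: True, q: True, r: False}
  {y: True, q: False, r: False}
  {q: True, y: False, r: False}
  {y: False, q: False, r: False}
  {r: True, y: True, q: True}
  {r: True, y: True, q: False}
  {r: True, q: True, y: False}


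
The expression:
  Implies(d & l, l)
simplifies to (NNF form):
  True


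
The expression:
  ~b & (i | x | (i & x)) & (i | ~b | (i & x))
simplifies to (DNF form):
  (i & ~b) | (x & ~b)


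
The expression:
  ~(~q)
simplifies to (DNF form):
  q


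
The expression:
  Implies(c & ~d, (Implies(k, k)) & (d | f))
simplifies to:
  d | f | ~c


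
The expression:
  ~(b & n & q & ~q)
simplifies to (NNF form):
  True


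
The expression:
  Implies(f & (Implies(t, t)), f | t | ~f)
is always true.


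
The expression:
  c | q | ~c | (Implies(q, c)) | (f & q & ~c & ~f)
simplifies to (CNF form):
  True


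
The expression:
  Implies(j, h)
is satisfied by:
  {h: True, j: False}
  {j: False, h: False}
  {j: True, h: True}


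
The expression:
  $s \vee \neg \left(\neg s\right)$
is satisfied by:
  {s: True}


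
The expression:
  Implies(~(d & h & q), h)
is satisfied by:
  {h: True}


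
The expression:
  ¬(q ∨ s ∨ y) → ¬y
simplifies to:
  True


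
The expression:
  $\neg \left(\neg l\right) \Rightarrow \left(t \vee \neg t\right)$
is always true.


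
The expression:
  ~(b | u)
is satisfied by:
  {u: False, b: False}


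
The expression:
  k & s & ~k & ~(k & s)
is never true.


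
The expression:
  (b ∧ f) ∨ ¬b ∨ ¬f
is always true.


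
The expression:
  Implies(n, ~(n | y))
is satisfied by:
  {n: False}


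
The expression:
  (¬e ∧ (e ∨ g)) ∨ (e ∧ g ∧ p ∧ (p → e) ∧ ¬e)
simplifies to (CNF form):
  g ∧ ¬e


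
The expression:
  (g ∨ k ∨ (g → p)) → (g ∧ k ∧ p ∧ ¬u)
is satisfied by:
  {k: True, p: True, g: True, u: False}


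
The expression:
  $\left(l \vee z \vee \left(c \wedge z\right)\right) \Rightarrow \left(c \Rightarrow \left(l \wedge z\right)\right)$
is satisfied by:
  {l: False, c: False, z: False}
  {z: True, l: False, c: False}
  {l: True, z: False, c: False}
  {z: True, l: True, c: False}
  {c: True, z: False, l: False}
  {z: True, c: True, l: True}


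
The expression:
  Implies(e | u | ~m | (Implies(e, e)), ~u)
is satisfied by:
  {u: False}


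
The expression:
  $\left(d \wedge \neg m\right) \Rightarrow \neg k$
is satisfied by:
  {m: True, k: False, d: False}
  {k: False, d: False, m: False}
  {d: True, m: True, k: False}
  {d: True, k: False, m: False}
  {m: True, k: True, d: False}
  {k: True, m: False, d: False}
  {d: True, k: True, m: True}


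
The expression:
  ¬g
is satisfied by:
  {g: False}


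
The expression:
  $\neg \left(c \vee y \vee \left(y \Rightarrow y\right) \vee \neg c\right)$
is never true.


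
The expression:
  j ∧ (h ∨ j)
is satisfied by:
  {j: True}


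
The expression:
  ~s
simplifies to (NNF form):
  ~s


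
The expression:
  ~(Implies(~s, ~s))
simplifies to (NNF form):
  False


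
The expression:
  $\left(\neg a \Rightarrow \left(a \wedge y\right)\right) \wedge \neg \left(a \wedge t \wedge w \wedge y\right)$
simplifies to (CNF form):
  $a \wedge \left(\neg t \vee \neg w \vee \neg y\right)$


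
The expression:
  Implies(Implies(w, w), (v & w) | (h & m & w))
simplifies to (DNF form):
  (v & w) | (h & m & w) | (h & v & w) | (m & v & w)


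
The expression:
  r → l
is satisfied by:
  {l: True, r: False}
  {r: False, l: False}
  {r: True, l: True}


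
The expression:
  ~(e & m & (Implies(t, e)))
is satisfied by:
  {m: False, e: False}
  {e: True, m: False}
  {m: True, e: False}


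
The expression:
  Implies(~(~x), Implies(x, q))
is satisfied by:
  {q: True, x: False}
  {x: False, q: False}
  {x: True, q: True}


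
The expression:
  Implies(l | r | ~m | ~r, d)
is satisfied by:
  {d: True}


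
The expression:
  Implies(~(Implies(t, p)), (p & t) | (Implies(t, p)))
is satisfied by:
  {p: True, t: False}
  {t: False, p: False}
  {t: True, p: True}


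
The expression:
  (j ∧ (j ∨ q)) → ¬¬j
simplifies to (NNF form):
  True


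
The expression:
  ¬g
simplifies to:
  ¬g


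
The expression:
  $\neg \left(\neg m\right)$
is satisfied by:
  {m: True}


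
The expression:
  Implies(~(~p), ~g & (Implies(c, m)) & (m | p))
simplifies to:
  ~p | (m & ~g) | (~c & ~g)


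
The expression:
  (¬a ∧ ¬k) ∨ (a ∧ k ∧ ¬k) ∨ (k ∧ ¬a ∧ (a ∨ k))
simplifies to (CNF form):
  ¬a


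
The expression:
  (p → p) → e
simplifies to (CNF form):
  e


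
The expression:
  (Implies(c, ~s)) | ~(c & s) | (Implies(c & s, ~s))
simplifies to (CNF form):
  ~c | ~s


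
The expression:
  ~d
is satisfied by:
  {d: False}


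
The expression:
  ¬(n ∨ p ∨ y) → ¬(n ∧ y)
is always true.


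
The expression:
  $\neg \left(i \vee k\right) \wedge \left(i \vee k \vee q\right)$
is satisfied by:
  {q: True, i: False, k: False}


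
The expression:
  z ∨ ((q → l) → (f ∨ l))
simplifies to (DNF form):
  f ∨ l ∨ q ∨ z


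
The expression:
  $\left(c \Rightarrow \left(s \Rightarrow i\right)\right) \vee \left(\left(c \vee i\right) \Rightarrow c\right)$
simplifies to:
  $\text{True}$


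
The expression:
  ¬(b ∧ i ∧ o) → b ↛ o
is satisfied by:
  {i: True, b: True, o: False}
  {b: True, o: False, i: False}
  {i: True, o: True, b: True}


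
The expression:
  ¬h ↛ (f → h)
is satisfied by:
  {f: True, h: False}


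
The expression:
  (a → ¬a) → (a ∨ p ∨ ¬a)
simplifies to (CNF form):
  True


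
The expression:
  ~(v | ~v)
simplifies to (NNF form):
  False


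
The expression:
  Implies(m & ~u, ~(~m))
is always true.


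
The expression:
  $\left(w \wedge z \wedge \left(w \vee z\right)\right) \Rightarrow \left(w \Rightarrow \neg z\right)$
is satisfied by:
  {w: False, z: False}
  {z: True, w: False}
  {w: True, z: False}


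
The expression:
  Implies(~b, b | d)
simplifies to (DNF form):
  b | d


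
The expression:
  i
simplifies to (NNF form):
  i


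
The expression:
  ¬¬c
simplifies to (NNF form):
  c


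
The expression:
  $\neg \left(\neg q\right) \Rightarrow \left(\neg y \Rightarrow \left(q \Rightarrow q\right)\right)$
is always true.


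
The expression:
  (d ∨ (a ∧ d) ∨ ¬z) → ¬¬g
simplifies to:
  g ∨ (z ∧ ¬d)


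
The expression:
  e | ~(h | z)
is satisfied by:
  {e: True, z: False, h: False}
  {e: True, h: True, z: False}
  {e: True, z: True, h: False}
  {e: True, h: True, z: True}
  {h: False, z: False, e: False}


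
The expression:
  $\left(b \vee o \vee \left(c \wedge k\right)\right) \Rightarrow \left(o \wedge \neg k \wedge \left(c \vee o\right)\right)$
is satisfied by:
  {b: False, c: False, k: False, o: False}
  {o: True, b: False, c: False, k: False}
  {c: True, o: False, b: False, k: False}
  {o: True, c: True, b: False, k: False}
  {o: True, b: True, c: False, k: False}
  {o: True, c: True, b: True, k: False}
  {k: True, o: False, b: False, c: False}


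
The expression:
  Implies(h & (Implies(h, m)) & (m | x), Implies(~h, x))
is always true.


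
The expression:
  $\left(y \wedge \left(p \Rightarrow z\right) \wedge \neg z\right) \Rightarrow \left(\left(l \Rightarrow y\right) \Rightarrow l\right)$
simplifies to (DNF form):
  $l \vee p \vee z \vee \neg y$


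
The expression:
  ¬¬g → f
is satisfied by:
  {f: True, g: False}
  {g: False, f: False}
  {g: True, f: True}


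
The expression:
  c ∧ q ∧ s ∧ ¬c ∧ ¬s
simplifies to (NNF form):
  False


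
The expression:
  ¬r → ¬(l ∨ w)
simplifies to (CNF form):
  (r ∨ ¬l) ∧ (r ∨ ¬w)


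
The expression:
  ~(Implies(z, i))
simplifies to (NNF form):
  z & ~i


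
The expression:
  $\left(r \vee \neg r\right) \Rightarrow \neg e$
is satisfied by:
  {e: False}


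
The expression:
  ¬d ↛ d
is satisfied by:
  {d: False}


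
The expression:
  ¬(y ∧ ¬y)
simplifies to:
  True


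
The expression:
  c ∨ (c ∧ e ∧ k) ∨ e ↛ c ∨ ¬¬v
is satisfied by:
  {c: True, v: True, e: True}
  {c: True, v: True, e: False}
  {c: True, e: True, v: False}
  {c: True, e: False, v: False}
  {v: True, e: True, c: False}
  {v: True, e: False, c: False}
  {e: True, v: False, c: False}


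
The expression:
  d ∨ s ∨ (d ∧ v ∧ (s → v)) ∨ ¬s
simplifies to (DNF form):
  True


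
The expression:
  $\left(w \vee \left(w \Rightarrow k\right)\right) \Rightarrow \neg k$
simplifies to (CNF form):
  $\neg k$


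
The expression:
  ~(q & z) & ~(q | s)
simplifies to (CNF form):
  ~q & ~s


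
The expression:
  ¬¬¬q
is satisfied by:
  {q: False}


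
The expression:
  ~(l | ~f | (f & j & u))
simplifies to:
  f & ~l & (~j | ~u)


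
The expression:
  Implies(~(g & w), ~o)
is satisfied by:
  {w: True, g: True, o: False}
  {w: True, g: False, o: False}
  {g: True, w: False, o: False}
  {w: False, g: False, o: False}
  {o: True, w: True, g: True}


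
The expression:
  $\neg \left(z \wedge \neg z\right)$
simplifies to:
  $\text{True}$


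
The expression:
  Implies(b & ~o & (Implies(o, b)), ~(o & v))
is always true.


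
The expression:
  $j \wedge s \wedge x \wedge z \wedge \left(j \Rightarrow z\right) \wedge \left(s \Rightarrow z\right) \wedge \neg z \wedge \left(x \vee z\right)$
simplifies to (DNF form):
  $\text{False}$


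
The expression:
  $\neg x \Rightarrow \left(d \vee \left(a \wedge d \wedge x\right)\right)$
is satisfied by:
  {x: True, d: True}
  {x: True, d: False}
  {d: True, x: False}


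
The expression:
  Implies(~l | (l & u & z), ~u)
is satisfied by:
  {l: True, u: False, z: False}
  {l: False, u: False, z: False}
  {z: True, l: True, u: False}
  {z: True, l: False, u: False}
  {u: True, l: True, z: False}


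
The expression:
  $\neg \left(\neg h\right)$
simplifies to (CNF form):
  $h$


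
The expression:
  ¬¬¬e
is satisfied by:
  {e: False}


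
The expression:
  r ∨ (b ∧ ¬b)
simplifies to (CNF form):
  r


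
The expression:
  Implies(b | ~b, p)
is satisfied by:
  {p: True}


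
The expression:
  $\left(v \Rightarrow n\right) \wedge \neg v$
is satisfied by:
  {v: False}


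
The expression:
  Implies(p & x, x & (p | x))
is always true.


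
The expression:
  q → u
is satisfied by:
  {u: True, q: False}
  {q: False, u: False}
  {q: True, u: True}


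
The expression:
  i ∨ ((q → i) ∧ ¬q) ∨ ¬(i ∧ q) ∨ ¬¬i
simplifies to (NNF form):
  True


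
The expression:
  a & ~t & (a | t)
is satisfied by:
  {a: True, t: False}


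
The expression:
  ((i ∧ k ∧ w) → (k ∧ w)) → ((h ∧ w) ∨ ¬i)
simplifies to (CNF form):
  (h ∨ ¬i) ∧ (w ∨ ¬i)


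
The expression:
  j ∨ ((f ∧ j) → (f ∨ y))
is always true.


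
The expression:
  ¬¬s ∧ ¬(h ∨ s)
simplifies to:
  False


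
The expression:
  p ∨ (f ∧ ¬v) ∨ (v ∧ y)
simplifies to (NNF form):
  p ∨ (f ∧ ¬v) ∨ (v ∧ y)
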